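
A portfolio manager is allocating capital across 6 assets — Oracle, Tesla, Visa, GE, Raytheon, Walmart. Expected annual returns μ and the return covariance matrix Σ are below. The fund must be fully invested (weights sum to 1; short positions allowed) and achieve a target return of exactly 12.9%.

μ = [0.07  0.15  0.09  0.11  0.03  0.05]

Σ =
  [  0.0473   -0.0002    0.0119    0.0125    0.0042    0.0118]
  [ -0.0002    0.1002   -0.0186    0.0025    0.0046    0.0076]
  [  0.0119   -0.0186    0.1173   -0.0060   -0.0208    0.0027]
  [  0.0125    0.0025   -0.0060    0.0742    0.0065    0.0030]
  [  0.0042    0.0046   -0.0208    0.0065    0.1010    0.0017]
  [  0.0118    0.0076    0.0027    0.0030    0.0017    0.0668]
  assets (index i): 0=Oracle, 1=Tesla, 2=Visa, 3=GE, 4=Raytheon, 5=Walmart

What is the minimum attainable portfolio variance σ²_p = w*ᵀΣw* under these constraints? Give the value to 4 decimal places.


u=Σ⁻¹μ = [0.7550  1.6240  1.0663  1.3459  0.3193  0.3187]
v=Σ⁻¹𝟙 = [12.0463  10.5331  11.1128  10.6625  10.3468  10.4524]
a=μᵀu=0.565990  b=𝟙ᵀu=5.429252  c=𝟙ᵀv=65.153827  D=ac−b²=7.399636
λ₁=(c·0.129−b)/D = (65.153827·0.129−5.429252)/7.399636 = 0.402127
λ₂=(a−b·0.129)/D = (0.565990−5.429252·0.129)/7.399636 = -0.018161
w* = 0.402127·u + -0.018161·v:
  w_0 = 0.402127·0.7550 + -0.018161·12.0463 = 0.0848  (Oracle)
  w_1 = 0.402127·1.6240 + -0.018161·10.5331 = 0.4618  (Tesla)
  w_2 = 0.402127·1.0663 + -0.018161·11.1128 = 0.2270  (Visa)
  w_3 = 0.402127·1.3459 + -0.018161·10.6625 = 0.3476  (GE)
  w_4 = 0.402127·0.3193 + -0.018161·10.3468 = -0.0595  (Raytheon)
  w_5 = 0.402127·0.3187 + -0.018161·10.4524 = -0.0617  (Walmart)
Σw_i=1.0000  μᵀw=0.1290
σ²=wᵀΣw=λ₁·μ_p+λ₂ = 0.402127·0.129 + -0.018161 = 0.033714 ≈ 0.0337

0.0337


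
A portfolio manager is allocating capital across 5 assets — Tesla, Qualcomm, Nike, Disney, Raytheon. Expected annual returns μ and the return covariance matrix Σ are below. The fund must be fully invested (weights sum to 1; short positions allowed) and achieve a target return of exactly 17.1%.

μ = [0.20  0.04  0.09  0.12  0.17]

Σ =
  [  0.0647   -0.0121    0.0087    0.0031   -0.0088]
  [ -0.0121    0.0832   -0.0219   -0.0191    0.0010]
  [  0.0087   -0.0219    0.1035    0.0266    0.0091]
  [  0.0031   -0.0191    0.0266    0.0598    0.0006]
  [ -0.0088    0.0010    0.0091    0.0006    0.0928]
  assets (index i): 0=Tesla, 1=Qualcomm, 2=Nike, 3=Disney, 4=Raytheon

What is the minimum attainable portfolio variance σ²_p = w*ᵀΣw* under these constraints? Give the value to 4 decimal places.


p=Σ⁻¹μ = [3.5389  1.5163  0.1340  2.2267  2.1236]
q=Σ⁻¹𝟙 = [19.1301  20.8121  6.4534  19.3910  11.6075]
a=μᵀp=1.408705  b=𝟙ᵀp=9.539489  c=𝟙ᵀq=77.393976  D=ac−b²=18.023428
λ₁=(c·0.171−b)/D = (77.393976·0.171−9.539489)/18.023428 = 0.205004
λ₂=(a−b·0.171)/D = (1.408705−9.539489·0.171)/18.023428 = -0.012348
w* = 0.205004·p + -0.012348·q:
  w_0 = 0.205004·3.5389 + -0.012348·19.1301 = 0.4893  (Tesla)
  w_1 = 0.205004·1.5163 + -0.012348·20.8121 = 0.0539  (Qualcomm)
  w_2 = 0.205004·0.1340 + -0.012348·6.4534 = -0.0522  (Nike)
  w_3 = 0.205004·2.2267 + -0.012348·19.3910 = 0.2170  (Disney)
  w_4 = 0.205004·2.1236 + -0.012348·11.6075 = 0.2920  (Raytheon)
Σw_i=1.0000  μᵀw=0.1710
σ²=wᵀΣw=λ₁·μ_p+λ₂ = 0.205004·0.171 + -0.012348 = 0.022708 ≈ 0.0227

0.0227


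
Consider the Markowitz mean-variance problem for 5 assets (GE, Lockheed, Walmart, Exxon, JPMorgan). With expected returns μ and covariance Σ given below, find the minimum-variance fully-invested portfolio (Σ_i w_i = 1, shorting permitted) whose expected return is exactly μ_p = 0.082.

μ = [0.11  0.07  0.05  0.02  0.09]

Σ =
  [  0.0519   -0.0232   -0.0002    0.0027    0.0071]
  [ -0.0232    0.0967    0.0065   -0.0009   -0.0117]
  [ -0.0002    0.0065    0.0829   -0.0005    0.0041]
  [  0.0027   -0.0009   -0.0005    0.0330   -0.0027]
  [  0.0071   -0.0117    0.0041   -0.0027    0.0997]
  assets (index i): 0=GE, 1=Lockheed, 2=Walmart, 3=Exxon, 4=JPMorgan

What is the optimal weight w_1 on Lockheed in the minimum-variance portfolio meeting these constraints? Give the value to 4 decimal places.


0.2349

x=Σ⁻¹μ = [2.6143  1.4316  0.4568  0.5101  0.8796]
y=Σ⁻¹𝟙 = [23.8628  16.9364  10.4433  29.8460  10.6971]
a=μᵀx=0.499982  b=𝟙ᵀx=5.892281  c=𝟙ᵀy=91.785597  D=ac−b²=11.172202
λ₁=(c·0.082−b)/D = (91.785597·0.082−5.892281)/11.172202 = 0.146268
λ₂=(a−b·0.082)/D = (0.499982−5.892281·0.082)/11.172202 = 0.001505
w* = 0.146268·x + 0.001505·y:
  w_0 = 0.146268·2.6143 + 0.001505·23.8628 = 0.4183  (GE)
  w_1 = 0.146268·1.4316 + 0.001505·16.9364 = 0.2349  (Lockheed)
  w_2 = 0.146268·0.4568 + 0.001505·10.4433 = 0.0825  (Walmart)
  w_3 = 0.146268·0.5101 + 0.001505·29.8460 = 0.1195  (Exxon)
  w_4 = 0.146268·0.8796 + 0.001505·10.6971 = 0.1448  (JPMorgan)
Σw_i=1.0000  μᵀw=0.0820
σ²=wᵀΣw=λ₁·μ_p+λ₂ = 0.146268·0.082 + 0.001505 = 0.013499 ≈ 0.0135


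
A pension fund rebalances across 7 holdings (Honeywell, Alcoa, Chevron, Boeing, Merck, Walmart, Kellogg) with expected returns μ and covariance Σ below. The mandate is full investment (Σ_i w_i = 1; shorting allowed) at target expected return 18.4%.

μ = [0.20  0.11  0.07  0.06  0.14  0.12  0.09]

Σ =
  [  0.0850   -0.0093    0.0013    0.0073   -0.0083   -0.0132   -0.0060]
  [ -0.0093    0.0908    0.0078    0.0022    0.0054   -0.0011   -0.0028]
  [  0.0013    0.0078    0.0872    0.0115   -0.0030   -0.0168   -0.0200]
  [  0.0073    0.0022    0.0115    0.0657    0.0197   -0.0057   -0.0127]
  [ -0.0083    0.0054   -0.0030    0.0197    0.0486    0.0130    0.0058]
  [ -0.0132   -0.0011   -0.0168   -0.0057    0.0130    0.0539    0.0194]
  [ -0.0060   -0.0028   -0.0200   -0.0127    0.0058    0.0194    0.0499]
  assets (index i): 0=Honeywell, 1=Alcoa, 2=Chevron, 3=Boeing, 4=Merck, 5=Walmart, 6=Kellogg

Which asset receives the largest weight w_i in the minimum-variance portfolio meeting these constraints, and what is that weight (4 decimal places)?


g=Σ⁻¹μ = [3.2009  1.3337  1.5550  0.0007  2.5586  2.2942  1.6974]
h=Σ⁻¹𝟙 = [17.2316  11.2977  18.1217  13.1714  10.0817  18.6348  24.9448]
a=μᵀg=1.682057  b=𝟙ᵀg=12.640510  c=𝟙ᵀh=113.483662  D=ac−b²=31.103551
λ₁=(c·0.184−b)/D = (113.483662·0.184−12.640510)/31.103551 = 0.264937
λ₂=(a−b·0.184)/D = (1.682057−12.640510·0.184)/31.103551 = -0.020698
w* = 0.264937·g + -0.020698·h:
  w_0 = 0.264937·3.2009 + -0.020698·17.2316 = 0.4914  (Honeywell)
  w_1 = 0.264937·1.3337 + -0.020698·11.2977 = 0.1195  (Alcoa)
  w_2 = 0.264937·1.5550 + -0.020698·18.1217 = 0.0369  (Chevron)
  w_3 = 0.264937·0.0007 + -0.020698·13.1714 = -0.2724  (Boeing)
  w_4 = 0.264937·2.5586 + -0.020698·10.0817 = 0.4692  (Merck)
  w_5 = 0.264937·2.2942 + -0.020698·18.6348 = 0.2221  (Walmart)
  w_6 = 0.264937·1.6974 + -0.020698·24.9448 = -0.0666  (Kellogg)
Σw_i=1.0000  μᵀw=0.1840
σ²=wᵀΣw=λ₁·μ_p+λ₂ = 0.264937·0.184 + -0.020698 = 0.028050 ≈ 0.0280

Honeywell (0.4914)


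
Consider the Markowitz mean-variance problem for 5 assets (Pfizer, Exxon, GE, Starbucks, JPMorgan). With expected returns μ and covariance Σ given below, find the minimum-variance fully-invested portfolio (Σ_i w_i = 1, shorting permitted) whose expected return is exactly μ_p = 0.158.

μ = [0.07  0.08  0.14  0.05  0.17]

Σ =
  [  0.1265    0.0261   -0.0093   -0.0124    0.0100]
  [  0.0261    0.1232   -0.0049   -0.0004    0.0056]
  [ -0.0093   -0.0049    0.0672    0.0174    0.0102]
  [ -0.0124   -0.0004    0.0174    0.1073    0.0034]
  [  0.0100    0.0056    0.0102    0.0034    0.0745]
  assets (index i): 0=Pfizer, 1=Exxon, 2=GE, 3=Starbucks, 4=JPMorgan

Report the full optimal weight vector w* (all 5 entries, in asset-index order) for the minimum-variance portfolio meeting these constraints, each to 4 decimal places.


u=Σ⁻¹μ = [0.4411  0.5427  1.8515  0.1579  1.9212]
v=Σ⁻¹𝟙 = [7.4764  6.6256  12.8896  7.8076  9.8002]
a=μᵀu=0.667995  b=𝟙ᵀu=4.914345  c=𝟙ᵀv=44.599306  D=ac−b²=5.641328
λ₁=(c·0.158−b)/D = (44.599306·0.158−4.914345)/5.641328 = 0.377987
λ₂=(a−b·0.158)/D = (0.667995−4.914345·0.158)/5.641328 = -0.019228
w* = 0.377987·u + -0.019228·v:
  w_0 = 0.377987·0.4411 + -0.019228·7.4764 = 0.0230  (Pfizer)
  w_1 = 0.377987·0.5427 + -0.019228·6.6256 = 0.0777  (Exxon)
  w_2 = 0.377987·1.8515 + -0.019228·12.8896 = 0.4520  (GE)
  w_3 = 0.377987·0.1579 + -0.019228·7.8076 = -0.0905  (Starbucks)
  w_4 = 0.377987·1.9212 + -0.019228·9.8002 = 0.5377  (JPMorgan)
Σw_i=1.0000  μᵀw=0.1580
σ²=wᵀΣw=λ₁·μ_p+λ₂ = 0.377987·0.158 + -0.019228 = 0.040494 ≈ 0.0405

0.0230  0.0777  0.4520  -0.0905  0.5377


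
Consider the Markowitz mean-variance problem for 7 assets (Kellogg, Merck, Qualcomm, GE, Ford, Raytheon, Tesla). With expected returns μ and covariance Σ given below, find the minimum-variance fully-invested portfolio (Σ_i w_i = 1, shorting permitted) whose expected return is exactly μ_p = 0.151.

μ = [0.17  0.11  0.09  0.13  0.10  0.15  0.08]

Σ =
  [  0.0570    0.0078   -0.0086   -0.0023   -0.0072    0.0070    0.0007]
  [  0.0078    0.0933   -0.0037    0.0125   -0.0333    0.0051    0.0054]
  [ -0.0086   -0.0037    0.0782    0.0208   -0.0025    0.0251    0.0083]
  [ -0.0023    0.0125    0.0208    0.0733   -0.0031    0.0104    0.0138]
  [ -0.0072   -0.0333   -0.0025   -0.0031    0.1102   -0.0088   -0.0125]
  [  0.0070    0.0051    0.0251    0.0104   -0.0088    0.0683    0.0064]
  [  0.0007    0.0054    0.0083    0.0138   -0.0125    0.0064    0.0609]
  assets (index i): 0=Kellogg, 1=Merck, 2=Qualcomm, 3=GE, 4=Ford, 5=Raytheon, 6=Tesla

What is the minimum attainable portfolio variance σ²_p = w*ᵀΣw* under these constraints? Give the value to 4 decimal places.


0.0208

g=Σ⁻¹μ = [2.9853  1.3026  0.7133  1.1133  1.7789  1.4947  1.0224]
h=Σ⁻¹𝟙 = [18.4925  13.6301  10.3791  5.7458  17.1231  7.8422  14.9731]
a=μᵀg=1.343614  b=𝟙ᵀg=10.410586  c=𝟙ᵀh=88.185829  D=ac−b²=10.107378
λ₁=(c·0.151−b)/D = (88.185829·0.151−10.410586)/10.107378 = 0.287461
λ₂=(a−b·0.151)/D = (1.343614−10.410586·0.151)/10.107378 = -0.022596
w* = 0.287461·g + -0.022596·h:
  w_0 = 0.287461·2.9853 + -0.022596·18.4925 = 0.4403  (Kellogg)
  w_1 = 0.287461·1.3026 + -0.022596·13.6301 = 0.0665  (Merck)
  w_2 = 0.287461·0.7133 + -0.022596·10.3791 = -0.0295  (Qualcomm)
  w_3 = 0.287461·1.1133 + -0.022596·5.7458 = 0.1902  (GE)
  w_4 = 0.287461·1.7789 + -0.022596·17.1231 = 0.1245  (Ford)
  w_5 = 0.287461·1.4947 + -0.022596·7.8422 = 0.2525  (Raytheon)
  w_6 = 0.287461·1.0224 + -0.022596·14.9731 = -0.0444  (Tesla)
Σw_i=1.0000  μᵀw=0.1510
σ²=wᵀΣw=λ₁·μ_p+λ₂ = 0.287461·0.151 + -0.022596 = 0.020811 ≈ 0.0208


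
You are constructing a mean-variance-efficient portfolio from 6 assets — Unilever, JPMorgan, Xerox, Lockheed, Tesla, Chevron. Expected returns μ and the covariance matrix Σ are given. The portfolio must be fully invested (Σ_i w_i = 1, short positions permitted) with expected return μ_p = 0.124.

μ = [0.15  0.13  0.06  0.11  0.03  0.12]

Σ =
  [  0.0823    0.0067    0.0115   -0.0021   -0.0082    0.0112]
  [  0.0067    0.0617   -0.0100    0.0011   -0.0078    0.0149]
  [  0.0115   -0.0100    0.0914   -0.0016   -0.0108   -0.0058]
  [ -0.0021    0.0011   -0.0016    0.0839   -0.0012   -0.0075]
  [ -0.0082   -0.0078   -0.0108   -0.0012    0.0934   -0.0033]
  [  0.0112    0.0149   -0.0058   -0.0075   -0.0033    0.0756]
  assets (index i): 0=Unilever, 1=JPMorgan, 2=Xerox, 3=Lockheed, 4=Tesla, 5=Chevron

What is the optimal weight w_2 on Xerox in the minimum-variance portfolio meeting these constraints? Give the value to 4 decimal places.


x=Σ⁻¹μ = [1.4950  1.8557  0.8671  1.4631  0.7705  1.2454]
y=Σ⁻¹𝟙 = [9.0606  16.3838  14.3617  13.4718  15.1194  11.7544]
a=μᵀx=0.851013  b=𝟙ᵀx=7.696706  c=𝟙ᵀy=80.151810  D=ac−b²=8.970964
λ₁=(c·0.124−b)/D = (80.151810·0.124−7.696706)/8.970964 = 0.249931
λ₂=(a−b·0.124)/D = (0.851013−7.696706·0.124)/8.970964 = -0.011524
w* = 0.249931·x + -0.011524·y:
  w_0 = 0.249931·1.4950 + -0.011524·9.0606 = 0.2692  (Unilever)
  w_1 = 0.249931·1.8557 + -0.011524·16.3838 = 0.2750  (JPMorgan)
  w_2 = 0.249931·0.8671 + -0.011524·14.3617 = 0.0512  (Xerox)
  w_3 = 0.249931·1.4631 + -0.011524·13.4718 = 0.2104  (Lockheed)
  w_4 = 0.249931·0.7705 + -0.011524·15.1194 = 0.0183  (Tesla)
  w_5 = 0.249931·1.2454 + -0.011524·11.7544 = 0.1758  (Chevron)
Σw_i=1.0000  μᵀw=0.1240
σ²=wᵀΣw=λ₁·μ_p+λ₂ = 0.249931·0.124 + -0.011524 = 0.019468 ≈ 0.0195

0.0512


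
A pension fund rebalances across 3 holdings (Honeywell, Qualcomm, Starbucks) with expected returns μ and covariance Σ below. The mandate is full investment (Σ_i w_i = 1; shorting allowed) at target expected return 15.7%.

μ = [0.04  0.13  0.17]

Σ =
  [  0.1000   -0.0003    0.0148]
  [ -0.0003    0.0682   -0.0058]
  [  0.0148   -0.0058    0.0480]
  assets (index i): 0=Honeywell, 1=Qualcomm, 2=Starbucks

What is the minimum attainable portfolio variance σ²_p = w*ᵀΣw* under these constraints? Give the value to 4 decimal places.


u=Σ⁻¹μ = [-0.1649  2.2339  3.8625]
v=Σ⁻¹𝟙 = [6.9908  16.4510  20.6657]
a=μᵀu=0.940428  b=𝟙ᵀu=5.931424  c=𝟙ᵀv=44.107488  D=ac−b²=6.298126
λ₁=(c·0.157−b)/D = (44.107488·0.157−5.931424)/6.298126 = 0.157738
λ₂=(a−b·0.157)/D = (0.940428−5.931424·0.157)/6.298126 = 0.001460
w* = 0.157738·u + 0.001460·v:
  w_0 = 0.157738·-0.1649 + 0.001460·6.9908 = -0.0158  (Honeywell)
  w_1 = 0.157738·2.2339 + 0.001460·16.4510 = 0.3764  (Qualcomm)
  w_2 = 0.157738·3.8625 + 0.001460·20.6657 = 0.6394  (Starbucks)
Σw_i=1.0000  μᵀw=0.1570
σ²=wᵀΣw=λ₁·μ_p+λ₂ = 0.157738·0.157 + 0.001460 = 0.026225 ≈ 0.0262

0.0262


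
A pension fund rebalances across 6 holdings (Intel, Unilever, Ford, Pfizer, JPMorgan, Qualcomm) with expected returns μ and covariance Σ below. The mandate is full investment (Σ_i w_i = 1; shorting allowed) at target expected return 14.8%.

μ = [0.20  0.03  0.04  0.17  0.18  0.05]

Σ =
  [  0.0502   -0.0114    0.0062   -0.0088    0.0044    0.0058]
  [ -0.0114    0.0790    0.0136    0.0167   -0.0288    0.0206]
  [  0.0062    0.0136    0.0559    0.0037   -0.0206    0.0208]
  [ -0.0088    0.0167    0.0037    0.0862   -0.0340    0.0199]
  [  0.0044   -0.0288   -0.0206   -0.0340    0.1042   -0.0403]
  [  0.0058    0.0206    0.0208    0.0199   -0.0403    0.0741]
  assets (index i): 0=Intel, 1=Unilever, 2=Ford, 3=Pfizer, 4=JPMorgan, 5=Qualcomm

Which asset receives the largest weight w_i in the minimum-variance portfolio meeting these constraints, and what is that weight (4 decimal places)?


g=Σ⁻¹μ = [4.3771  1.2335  0.6802  3.3145  3.3904  0.7521]
h=Σ⁻¹𝟙 = [20.7599  15.6486  15.6914  17.6330  26.9415  13.0323]
a=μᵀg=2.150980  b=𝟙ᵀg=13.747791  c=𝟙ᵀh=109.706700  D=ac−b²=46.975190
λ₁=(c·0.148−b)/D = (109.706700·0.148−13.747791)/46.975190 = 0.052981
λ₂=(a−b·0.148)/D = (2.150980−13.747791·0.148)/46.975190 = 0.002476
w* = 0.052981·g + 0.002476·h:
  w_0 = 0.052981·4.3771 + 0.002476·20.7599 = 0.2833  (Intel)
  w_1 = 0.052981·1.2335 + 0.002476·15.6486 = 0.1041  (Unilever)
  w_2 = 0.052981·0.6802 + 0.002476·15.6914 = 0.0749  (Ford)
  w_3 = 0.052981·3.3145 + 0.002476·17.6330 = 0.2193  (Pfizer)
  w_4 = 0.052981·3.3904 + 0.002476·26.9415 = 0.2463  (JPMorgan)
  w_5 = 0.052981·0.7521 + 0.002476·13.0323 = 0.0721  (Qualcomm)
Σw_i=1.0000  μᵀw=0.1480
σ²=wᵀΣw=λ₁·μ_p+λ₂ = 0.052981·0.148 + 0.002476 = 0.010317 ≈ 0.0103

Intel (0.2833)


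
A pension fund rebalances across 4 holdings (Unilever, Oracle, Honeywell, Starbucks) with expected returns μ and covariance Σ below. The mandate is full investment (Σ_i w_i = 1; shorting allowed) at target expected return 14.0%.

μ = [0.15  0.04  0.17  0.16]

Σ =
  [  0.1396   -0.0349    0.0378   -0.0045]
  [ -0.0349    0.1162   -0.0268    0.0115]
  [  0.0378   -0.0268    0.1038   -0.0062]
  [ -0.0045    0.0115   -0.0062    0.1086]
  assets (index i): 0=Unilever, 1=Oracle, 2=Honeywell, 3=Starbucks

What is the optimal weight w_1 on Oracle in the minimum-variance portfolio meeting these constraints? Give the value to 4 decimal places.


0.1788

g=Σ⁻¹μ = [0.8941  0.8362  1.6185  1.5142]
h=Σ⁻¹𝟙 = [7.7049  12.4880  10.5785  8.8089]
a=μᵀg=0.684983  b=𝟙ᵀg=4.863022  c=𝟙ᵀh=39.580263  D=ac−b²=3.462813
λ₁=(c·0.140−b)/D = (39.580263·0.140−4.863022)/3.462813 = 0.195857
λ₂=(a−b·0.140)/D = (0.684983−4.863022·0.140)/3.462813 = 0.001201
w* = 0.195857·g + 0.001201·h:
  w_0 = 0.195857·0.8941 + 0.001201·7.7049 = 0.1844  (Unilever)
  w_1 = 0.195857·0.8362 + 0.001201·12.4880 = 0.1788  (Oracle)
  w_2 = 0.195857·1.6185 + 0.001201·10.5785 = 0.3297  (Honeywell)
  w_3 = 0.195857·1.5142 + 0.001201·8.8089 = 0.3071  (Starbucks)
Σw_i=1.0000  μᵀw=0.1400
σ²=wᵀΣw=λ₁·μ_p+λ₂ = 0.195857·0.140 + 0.001201 = 0.028621 ≈ 0.0286


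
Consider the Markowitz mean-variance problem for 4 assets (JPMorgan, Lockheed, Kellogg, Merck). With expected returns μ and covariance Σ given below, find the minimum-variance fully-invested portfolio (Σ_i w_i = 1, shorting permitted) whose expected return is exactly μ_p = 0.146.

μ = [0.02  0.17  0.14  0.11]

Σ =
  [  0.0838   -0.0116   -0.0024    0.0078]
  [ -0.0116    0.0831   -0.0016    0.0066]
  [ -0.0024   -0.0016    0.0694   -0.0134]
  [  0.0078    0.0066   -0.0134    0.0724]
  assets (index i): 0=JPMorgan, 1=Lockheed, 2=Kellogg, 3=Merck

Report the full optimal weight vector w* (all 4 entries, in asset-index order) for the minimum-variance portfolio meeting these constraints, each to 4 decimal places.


-0.0292  0.3553  0.4017  0.2723

x=Σ⁻¹μ = [0.4249  2.0136  2.4137  1.7367]
y=Σ⁻¹𝟙 = [12.8951  13.0232  17.9669  14.5611]
a=μᵀx=0.879771  b=𝟙ᵀx=6.588932  c=𝟙ᵀy=58.446327  D=ac−b²=8.005373
λ₁=(c·0.146−b)/D = (58.446327·0.146−6.588932)/8.005373 = 0.242866
λ₂=(a−b·0.146)/D = (0.879771−6.588932·0.146)/8.005373 = -0.010270
w* = 0.242866·x + -0.010270·y:
  w_0 = 0.242866·0.4249 + -0.010270·12.8951 = -0.0292  (JPMorgan)
  w_1 = 0.242866·2.0136 + -0.010270·13.0232 = 0.3553  (Lockheed)
  w_2 = 0.242866·2.4137 + -0.010270·17.9669 = 0.4017  (Kellogg)
  w_3 = 0.242866·1.7367 + -0.010270·14.5611 = 0.2723  (Merck)
Σw_i=1.0000  μᵀw=0.1460
σ²=wᵀΣw=λ₁·μ_p+λ₂ = 0.242866·0.146 + -0.010270 = 0.025189 ≈ 0.0252


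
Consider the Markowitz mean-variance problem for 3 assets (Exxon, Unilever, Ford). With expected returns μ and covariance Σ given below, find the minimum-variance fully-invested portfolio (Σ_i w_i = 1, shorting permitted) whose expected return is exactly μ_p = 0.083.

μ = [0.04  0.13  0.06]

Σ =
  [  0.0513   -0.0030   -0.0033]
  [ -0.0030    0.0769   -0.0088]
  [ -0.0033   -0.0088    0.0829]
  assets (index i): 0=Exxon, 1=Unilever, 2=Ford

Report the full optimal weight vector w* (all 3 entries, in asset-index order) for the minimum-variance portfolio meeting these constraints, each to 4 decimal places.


g=Σ⁻¹μ = [0.9487  1.8370  0.9565]
h=Σ⁻¹𝟙 = [21.3362  15.5022  14.5576]
a=μᵀg=0.334146  b=𝟙ᵀg=3.742186  c=𝟙ᵀh=51.395990  D=ac−b²=3.169798
λ₁=(c·0.083−b)/D = (51.395990·0.083−3.742186)/3.169798 = 0.165209
λ₂=(a−b·0.083)/D = (0.334146−3.742186·0.083)/3.169798 = 0.007428
w* = 0.165209·g + 0.007428·h:
  w_0 = 0.165209·0.9487 + 0.007428·21.3362 = 0.3152  (Exxon)
  w_1 = 0.165209·1.8370 + 0.007428·15.5022 = 0.4186  (Unilever)
  w_2 = 0.165209·0.9565 + 0.007428·14.5576 = 0.2662  (Ford)
Σw_i=1.0000  μᵀw=0.0830
σ²=wᵀΣw=λ₁·μ_p+λ₂ = 0.165209·0.083 + 0.007428 = 0.021140 ≈ 0.0211

0.3152  0.4186  0.2662


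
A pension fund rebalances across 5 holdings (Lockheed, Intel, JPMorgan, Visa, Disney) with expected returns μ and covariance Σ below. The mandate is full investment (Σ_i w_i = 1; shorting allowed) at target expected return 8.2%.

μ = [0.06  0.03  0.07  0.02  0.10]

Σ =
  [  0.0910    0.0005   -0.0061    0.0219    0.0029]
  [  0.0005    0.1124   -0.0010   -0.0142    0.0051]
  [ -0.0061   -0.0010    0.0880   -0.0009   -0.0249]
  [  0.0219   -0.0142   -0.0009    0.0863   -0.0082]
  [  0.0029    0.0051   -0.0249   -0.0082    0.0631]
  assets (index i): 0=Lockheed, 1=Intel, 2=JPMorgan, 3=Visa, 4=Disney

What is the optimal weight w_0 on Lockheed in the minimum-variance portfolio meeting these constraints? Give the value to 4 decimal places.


0.1339

x=Σ⁻¹μ = [0.6064  0.2216  1.4535  0.3343  2.1560]
y=Σ⁻¹𝟙 = [8.1770  9.6578  18.9512  13.5733  23.9337]
a=μᵀx=0.367062  b=𝟙ᵀx=4.771776  c=𝟙ᵀy=74.293067  D=ac−b²=4.500313
λ₁=(c·0.082−b)/D = (74.293067·0.082−4.771776)/4.500313 = 0.293370
λ₂=(a−b·0.082)/D = (0.367062−4.771776·0.082)/4.500313 = -0.005383
w* = 0.293370·x + -0.005383·y:
  w_0 = 0.293370·0.6064 + -0.005383·8.1770 = 0.1339  (Lockheed)
  w_1 = 0.293370·0.2216 + -0.005383·9.6578 = 0.0130  (Intel)
  w_2 = 0.293370·1.4535 + -0.005383·18.9512 = 0.3244  (JPMorgan)
  w_3 = 0.293370·0.3343 + -0.005383·13.5733 = 0.0250  (Visa)
  w_4 = 0.293370·2.1560 + -0.005383·23.9337 = 0.5037  (Disney)
Σw_i=1.0000  μᵀw=0.0820
σ²=wᵀΣw=λ₁·μ_p+λ₂ = 0.293370·0.082 + -0.005383 = 0.018674 ≈ 0.0187


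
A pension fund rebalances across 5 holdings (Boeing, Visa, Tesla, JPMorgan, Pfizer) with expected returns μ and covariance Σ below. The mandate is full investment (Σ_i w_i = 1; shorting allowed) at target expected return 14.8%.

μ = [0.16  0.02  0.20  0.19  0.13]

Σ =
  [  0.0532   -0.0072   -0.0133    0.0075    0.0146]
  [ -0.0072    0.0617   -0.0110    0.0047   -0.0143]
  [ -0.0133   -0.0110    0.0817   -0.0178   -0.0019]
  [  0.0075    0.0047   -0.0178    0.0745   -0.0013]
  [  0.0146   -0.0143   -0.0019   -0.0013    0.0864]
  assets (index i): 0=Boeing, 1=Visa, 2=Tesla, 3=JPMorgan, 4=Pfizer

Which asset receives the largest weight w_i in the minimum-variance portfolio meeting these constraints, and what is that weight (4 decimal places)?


Tesla (0.2664)

p=Σ⁻¹μ = [3.3912  1.4846  3.8992  3.0697  1.3092]
q=Σ⁻¹𝟙 = [22.2061  24.6245  22.7976  15.3011  12.6288]
a=μᵀp=2.105567  b=𝟙ᵀp=13.153956  c=𝟙ᵀq=97.558239  D=ac−b²=32.388826
λ₁=(c·0.148−b)/D = (97.558239·0.148−13.153956)/32.388826 = 0.039664
λ₂=(a−b·0.148)/D = (2.105567−13.153956·0.148)/32.388826 = 0.004902
w* = 0.039664·p + 0.004902·q:
  w_0 = 0.039664·3.3912 + 0.004902·22.2061 = 0.2434  (Boeing)
  w_1 = 0.039664·1.4846 + 0.004902·24.6245 = 0.1796  (Visa)
  w_2 = 0.039664·3.8992 + 0.004902·22.7976 = 0.2664  (Tesla)
  w_3 = 0.039664·3.0697 + 0.004902·15.3011 = 0.1968  (JPMorgan)
  w_4 = 0.039664·1.3092 + 0.004902·12.6288 = 0.1138  (Pfizer)
Σw_i=1.0000  μᵀw=0.1480
σ²=wᵀΣw=λ₁·μ_p+λ₂ = 0.039664·0.148 + 0.004902 = 0.010773 ≈ 0.0108


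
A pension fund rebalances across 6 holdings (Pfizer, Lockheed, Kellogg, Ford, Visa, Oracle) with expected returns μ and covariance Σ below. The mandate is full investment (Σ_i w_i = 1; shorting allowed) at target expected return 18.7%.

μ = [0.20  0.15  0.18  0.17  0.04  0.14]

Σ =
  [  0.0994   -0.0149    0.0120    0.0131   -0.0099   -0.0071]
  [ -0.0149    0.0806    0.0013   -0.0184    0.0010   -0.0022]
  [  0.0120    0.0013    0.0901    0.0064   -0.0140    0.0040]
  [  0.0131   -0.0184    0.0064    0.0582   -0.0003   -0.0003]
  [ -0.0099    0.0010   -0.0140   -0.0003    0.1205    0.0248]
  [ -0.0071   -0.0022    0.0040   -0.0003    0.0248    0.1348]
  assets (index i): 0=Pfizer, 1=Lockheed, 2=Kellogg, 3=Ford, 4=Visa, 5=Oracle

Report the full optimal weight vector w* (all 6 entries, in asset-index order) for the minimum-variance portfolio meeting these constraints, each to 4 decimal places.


0.2455  0.2859  0.1501  0.3372  -0.1329  0.1142

x=Σ⁻¹μ = [1.9681  2.9697  1.4798  3.2619  0.4277  1.0754]
y=Σ⁻¹𝟙 = [10.4997  18.7969  9.0996  19.8393  8.7875  6.4356]
a=μᵀx=1.827621  b=𝟙ᵀx=11.182583  c=𝟙ᵀy=73.458683  D=ac−b²=9.204446
λ₁=(c·0.187−b)/D = (73.458683·0.187−11.182583)/9.204446 = 0.277495
λ₂=(a−b·0.187)/D = (1.827621−11.182583·0.187)/9.204446 = -0.028630
w* = 0.277495·x + -0.028630·y:
  w_0 = 0.277495·1.9681 + -0.028630·10.4997 = 0.2455  (Pfizer)
  w_1 = 0.277495·2.9697 + -0.028630·18.7969 = 0.2859  (Lockheed)
  w_2 = 0.277495·1.4798 + -0.028630·9.0996 = 0.1501  (Kellogg)
  w_3 = 0.277495·3.2619 + -0.028630·19.8393 = 0.3372  (Ford)
  w_4 = 0.277495·0.4277 + -0.028630·8.7875 = -0.1329  (Visa)
  w_5 = 0.277495·1.0754 + -0.028630·6.4356 = 0.1142  (Oracle)
Σw_i=1.0000  μᵀw=0.1870
σ²=wᵀΣw=λ₁·μ_p+λ₂ = 0.277495·0.187 + -0.028630 = 0.023262 ≈ 0.0233


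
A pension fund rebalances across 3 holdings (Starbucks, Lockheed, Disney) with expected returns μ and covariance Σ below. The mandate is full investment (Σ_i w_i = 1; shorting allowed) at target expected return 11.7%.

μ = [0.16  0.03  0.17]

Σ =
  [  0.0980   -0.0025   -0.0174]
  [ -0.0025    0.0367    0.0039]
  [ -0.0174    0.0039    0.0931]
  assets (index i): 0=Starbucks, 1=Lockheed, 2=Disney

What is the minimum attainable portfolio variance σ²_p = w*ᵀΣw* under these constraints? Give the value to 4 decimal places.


0.0212

p=Σ⁻¹μ = [2.0376  0.7250  2.1764]
q=Σ⁻¹𝟙 = [13.0289  26.8548  12.0512]
a=μᵀp=0.717755  b=𝟙ᵀp=4.938969  c=𝟙ᵀq=51.934911  D=ac−b²=12.883145
λ₁=(c·0.117−b)/D = (51.934911·0.117−4.938969)/12.883145 = 0.088287
λ₂=(a−b·0.117)/D = (0.717755−4.938969·0.117)/12.883145 = 0.010859
w* = 0.088287·p + 0.010859·q:
  w_0 = 0.088287·2.0376 + 0.010859·13.0289 = 0.3214  (Starbucks)
  w_1 = 0.088287·0.7250 + 0.010859·26.8548 = 0.3556  (Lockheed)
  w_2 = 0.088287·2.1764 + 0.010859·12.0512 = 0.3230  (Disney)
Σw_i=1.0000  μᵀw=0.1170
σ²=wᵀΣw=λ₁·μ_p+λ₂ = 0.088287·0.117 + 0.010859 = 0.021188 ≈ 0.0212


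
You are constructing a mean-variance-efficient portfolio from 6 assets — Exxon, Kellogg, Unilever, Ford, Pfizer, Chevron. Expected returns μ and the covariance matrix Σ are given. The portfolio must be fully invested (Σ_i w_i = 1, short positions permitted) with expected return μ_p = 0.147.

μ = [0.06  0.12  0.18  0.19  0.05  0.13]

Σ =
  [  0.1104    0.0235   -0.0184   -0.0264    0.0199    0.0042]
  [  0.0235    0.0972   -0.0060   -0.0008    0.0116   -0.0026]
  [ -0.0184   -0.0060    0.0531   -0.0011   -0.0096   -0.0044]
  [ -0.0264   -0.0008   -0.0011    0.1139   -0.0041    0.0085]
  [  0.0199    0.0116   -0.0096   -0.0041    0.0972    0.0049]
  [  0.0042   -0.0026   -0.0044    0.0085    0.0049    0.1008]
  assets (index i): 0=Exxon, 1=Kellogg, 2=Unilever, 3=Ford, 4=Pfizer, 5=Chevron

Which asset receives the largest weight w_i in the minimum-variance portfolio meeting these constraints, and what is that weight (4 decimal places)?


Unilever (0.4026)

x=Σ⁻¹μ = [1.3204  1.1610  4.2210  1.9487  0.5412  1.2582]
y=Σ⁻¹𝟙 = [12.5246  8.1362  26.8100  11.6408  9.4210  9.3393]
a=μᵀx=1.539210  b=𝟙ᵀx=10.450544  c=𝟙ᵀy=77.871995  D=ac−b²=10.647459
λ₁=(c·0.147−b)/D = (77.871995·0.147−10.450544)/10.647459 = 0.093603
λ₂=(a−b·0.147)/D = (1.539210−10.450544·0.147)/10.647459 = 0.000280
w* = 0.093603·x + 0.000280·y:
  w_0 = 0.093603·1.3204 + 0.000280·12.5246 = 0.1271  (Exxon)
  w_1 = 0.093603·1.1610 + 0.000280·8.1362 = 0.1110  (Kellogg)
  w_2 = 0.093603·4.2210 + 0.000280·26.8100 = 0.4026  (Unilever)
  w_3 = 0.093603·1.9487 + 0.000280·11.6408 = 0.1857  (Ford)
  w_4 = 0.093603·0.5412 + 0.000280·9.4210 = 0.0533  (Pfizer)
  w_5 = 0.093603·1.2582 + 0.000280·9.3393 = 0.1204  (Chevron)
Σw_i=1.0000  μᵀw=0.1470
σ²=wᵀΣw=λ₁·μ_p+λ₂ = 0.093603·0.147 + 0.000280 = 0.014040 ≈ 0.0140


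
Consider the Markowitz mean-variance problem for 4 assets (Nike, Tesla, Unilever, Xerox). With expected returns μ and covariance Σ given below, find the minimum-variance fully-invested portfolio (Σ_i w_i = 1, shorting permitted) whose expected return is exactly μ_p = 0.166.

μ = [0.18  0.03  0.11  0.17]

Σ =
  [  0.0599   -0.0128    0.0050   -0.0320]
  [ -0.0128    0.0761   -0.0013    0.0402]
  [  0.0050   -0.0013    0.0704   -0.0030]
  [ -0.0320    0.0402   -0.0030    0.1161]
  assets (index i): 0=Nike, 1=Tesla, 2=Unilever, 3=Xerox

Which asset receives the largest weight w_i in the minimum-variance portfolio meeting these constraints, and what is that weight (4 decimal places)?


x=Σ⁻¹μ = [4.3179  -0.3390  1.3692  2.8071]
y=Σ⁻¹𝟙 = [24.2740  11.2405  13.1889  11.7525]
a=μᵀx=1.394880  b=𝟙ᵀx=8.155251  c=𝟙ᵀy=60.455971  D=ac−b²=17.820695
λ₁=(c·0.166−b)/D = (60.455971·0.166−8.155251)/17.820695 = 0.105520
λ₂=(a−b·0.166)/D = (1.394880−8.155251·0.166)/17.820695 = 0.002307
w* = 0.105520·x + 0.002307·y:
  w_0 = 0.105520·4.3179 + 0.002307·24.2740 = 0.5116  (Nike)
  w_1 = 0.105520·-0.3390 + 0.002307·11.2405 = -0.0098  (Tesla)
  w_2 = 0.105520·1.3692 + 0.002307·13.1889 = 0.1749  (Unilever)
  w_3 = 0.105520·2.8071 + 0.002307·11.7525 = 0.3233  (Xerox)
Σw_i=1.0000  μᵀw=0.1660
σ²=wᵀΣw=λ₁·μ_p+λ₂ = 0.105520·0.166 + 0.002307 = 0.019823 ≈ 0.0198

Nike (0.5116)


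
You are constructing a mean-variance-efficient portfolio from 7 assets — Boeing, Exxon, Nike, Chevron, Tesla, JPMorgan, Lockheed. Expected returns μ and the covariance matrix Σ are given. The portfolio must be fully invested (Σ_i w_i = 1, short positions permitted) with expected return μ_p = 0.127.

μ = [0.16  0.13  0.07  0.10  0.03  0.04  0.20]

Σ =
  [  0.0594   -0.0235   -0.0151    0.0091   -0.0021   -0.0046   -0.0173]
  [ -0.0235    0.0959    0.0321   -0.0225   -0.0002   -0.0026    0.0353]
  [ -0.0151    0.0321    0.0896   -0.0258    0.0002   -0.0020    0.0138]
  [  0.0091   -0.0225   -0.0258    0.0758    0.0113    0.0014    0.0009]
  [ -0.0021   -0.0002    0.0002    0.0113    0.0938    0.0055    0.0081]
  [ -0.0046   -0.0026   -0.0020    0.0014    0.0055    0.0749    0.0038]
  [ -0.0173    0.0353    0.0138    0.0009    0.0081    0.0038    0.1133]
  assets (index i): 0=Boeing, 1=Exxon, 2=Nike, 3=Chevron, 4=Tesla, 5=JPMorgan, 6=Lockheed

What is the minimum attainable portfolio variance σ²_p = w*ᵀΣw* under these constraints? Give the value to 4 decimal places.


g=Σ⁻¹μ = [3.9451  1.7814  1.0608  1.6993  0.0191  0.7500  1.6434]
h=Σ⁻¹𝟙 = [26.6520  14.5765  15.0941  17.9640  7.7696  14.7206  5.3238]
a=μᵀg=1.466218  b=𝟙ᵀg=10.898931  c=𝟙ᵀh=102.100588  D=ac−b²=30.915075
λ₁=(c·0.127−b)/D = (102.100588·0.127−10.898931)/30.915075 = 0.066888
λ₂=(a−b·0.127)/D = (1.466218−10.898931·0.127)/30.915075 = 0.002654
w* = 0.066888·g + 0.002654·h:
  w_0 = 0.066888·3.9451 + 0.002654·26.6520 = 0.3346  (Boeing)
  w_1 = 0.066888·1.7814 + 0.002654·14.5765 = 0.1578  (Exxon)
  w_2 = 0.066888·1.0608 + 0.002654·15.0941 = 0.1110  (Nike)
  w_3 = 0.066888·1.6993 + 0.002654·17.9640 = 0.1613  (Chevron)
  w_4 = 0.066888·0.0191 + 0.002654·7.7696 = 0.0219  (Tesla)
  w_5 = 0.066888·0.7500 + 0.002654·14.7206 = 0.0892  (JPMorgan)
  w_6 = 0.066888·1.6434 + 0.002654·5.3238 = 0.1241  (Lockheed)
Σw_i=1.0000  μᵀw=0.1270
σ²=wᵀΣw=λ₁·μ_p+λ₂ = 0.066888·0.127 + 0.002654 = 0.011149 ≈ 0.0111

0.0111


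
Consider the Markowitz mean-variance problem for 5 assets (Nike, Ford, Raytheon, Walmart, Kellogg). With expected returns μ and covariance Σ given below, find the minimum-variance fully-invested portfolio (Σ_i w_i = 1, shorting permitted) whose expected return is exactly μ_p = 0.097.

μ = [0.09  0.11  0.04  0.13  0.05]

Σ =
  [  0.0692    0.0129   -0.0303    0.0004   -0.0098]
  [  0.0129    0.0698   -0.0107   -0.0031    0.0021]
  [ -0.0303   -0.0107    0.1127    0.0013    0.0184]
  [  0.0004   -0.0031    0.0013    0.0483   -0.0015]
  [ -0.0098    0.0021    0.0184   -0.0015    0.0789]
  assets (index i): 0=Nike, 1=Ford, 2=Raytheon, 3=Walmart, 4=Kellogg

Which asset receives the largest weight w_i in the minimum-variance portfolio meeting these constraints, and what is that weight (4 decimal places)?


u=Σ⁻¹μ = [1.4162  1.5320  0.7432  2.7782  0.6483]
v=Σ⁻¹𝟙 = [19.2851  13.3607  13.1098  21.4235  12.0640]
a=μᵀu=0.719295  b=𝟙ᵀu=7.117989  c=𝟙ᵀv=79.243148  D=ac−b²=6.333398
λ₁=(c·0.097−b)/D = (79.243148·0.097−7.117989)/6.333398 = 0.089777
λ₂=(a−b·0.097)/D = (0.719295−7.117989·0.097)/6.333398 = 0.004555
w* = 0.089777·u + 0.004555·v:
  w_0 = 0.089777·1.4162 + 0.004555·19.2851 = 0.2150  (Nike)
  w_1 = 0.089777·1.5320 + 0.004555·13.3607 = 0.1984  (Ford)
  w_2 = 0.089777·0.7432 + 0.004555·13.1098 = 0.1264  (Raytheon)
  w_3 = 0.089777·2.7782 + 0.004555·21.4235 = 0.3470  (Walmart)
  w_4 = 0.089777·0.6483 + 0.004555·12.0640 = 0.1132  (Kellogg)
Σw_i=1.0000  μᵀw=0.0970
σ²=wᵀΣw=λ₁·μ_p+λ₂ = 0.089777·0.097 + 0.004555 = 0.013264 ≈ 0.0133

Walmart (0.3470)


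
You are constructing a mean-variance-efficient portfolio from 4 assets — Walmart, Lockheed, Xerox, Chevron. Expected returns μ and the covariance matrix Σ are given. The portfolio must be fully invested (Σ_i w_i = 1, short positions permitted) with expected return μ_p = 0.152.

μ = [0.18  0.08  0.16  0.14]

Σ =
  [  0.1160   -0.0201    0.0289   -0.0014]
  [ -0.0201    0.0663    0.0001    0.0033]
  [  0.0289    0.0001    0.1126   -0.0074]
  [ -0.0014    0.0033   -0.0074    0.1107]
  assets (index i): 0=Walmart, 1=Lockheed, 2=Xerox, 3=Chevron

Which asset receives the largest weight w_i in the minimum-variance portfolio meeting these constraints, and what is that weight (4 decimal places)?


Walmart (0.3539)

p=Σ⁻¹μ = [1.5732  1.6167  1.1019  1.3100]
q=Σ⁻¹𝟙 = [10.0803  17.6760  6.8757  9.0936]
a=μᵀp=0.772205  b=𝟙ᵀp=5.601743  c=𝟙ᵀq=43.725546  D=ac−b²=2.385577
λ₁=(c·0.152−b)/D = (43.725546·0.152−5.601743)/2.385577 = 0.437856
λ₂=(a−b·0.152)/D = (0.772205−5.601743·0.152)/2.385577 = -0.033224
w* = 0.437856·p + -0.033224·q:
  w_0 = 0.437856·1.5732 + -0.033224·10.0803 = 0.3539  (Walmart)
  w_1 = 0.437856·1.6167 + -0.033224·17.6760 = 0.1206  (Lockheed)
  w_2 = 0.437856·1.1019 + -0.033224·6.8757 = 0.2540  (Xerox)
  w_3 = 0.437856·1.3100 + -0.033224·9.0936 = 0.2715  (Chevron)
Σw_i=1.0000  μᵀw=0.1520
σ²=wᵀΣw=λ₁·μ_p+λ₂ = 0.437856·0.152 + -0.033224 = 0.033330 ≈ 0.0333


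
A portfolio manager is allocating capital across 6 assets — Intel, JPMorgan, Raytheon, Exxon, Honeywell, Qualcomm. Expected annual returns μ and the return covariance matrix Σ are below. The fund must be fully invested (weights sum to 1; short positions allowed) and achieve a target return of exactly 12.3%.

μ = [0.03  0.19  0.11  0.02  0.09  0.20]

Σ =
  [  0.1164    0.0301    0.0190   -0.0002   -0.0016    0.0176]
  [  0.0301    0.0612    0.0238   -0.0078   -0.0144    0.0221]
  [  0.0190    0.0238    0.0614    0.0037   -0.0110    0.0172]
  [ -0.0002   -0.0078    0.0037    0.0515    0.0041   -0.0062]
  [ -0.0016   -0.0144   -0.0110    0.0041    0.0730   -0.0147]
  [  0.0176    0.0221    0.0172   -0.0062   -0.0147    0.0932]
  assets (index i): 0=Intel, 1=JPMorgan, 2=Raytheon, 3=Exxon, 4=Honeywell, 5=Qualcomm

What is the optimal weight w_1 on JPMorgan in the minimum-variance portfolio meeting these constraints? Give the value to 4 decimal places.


0.2741

u=Σ⁻¹μ = [-0.9473  3.3043  0.6441  0.8788  2.2823  1.8409]
v=Σ⁻¹𝟙 = [1.9611  15.5203  9.1830  20.7361  18.9041  9.3454]
a=μᵀu=1.261399  b=𝟙ᵀu=8.002997  c=𝟙ᵀv=75.650069  D=ac−b²=31.376957
λ₁=(c·0.123−b)/D = (75.650069·0.123−8.002997)/31.376957 = 0.041494
λ₂=(a−b·0.123)/D = (1.261399−8.002997·0.123)/31.376957 = 0.008829
w* = 0.041494·u + 0.008829·v:
  w_0 = 0.041494·-0.9473 + 0.008829·1.9611 = -0.0220  (Intel)
  w_1 = 0.041494·3.3043 + 0.008829·15.5203 = 0.2741  (JPMorgan)
  w_2 = 0.041494·0.6441 + 0.008829·9.1830 = 0.1078  (Raytheon)
  w_3 = 0.041494·0.8788 + 0.008829·20.7361 = 0.2195  (Exxon)
  w_4 = 0.041494·2.2823 + 0.008829·18.9041 = 0.2616  (Honeywell)
  w_5 = 0.041494·1.8409 + 0.008829·9.3454 = 0.1589  (Qualcomm)
Σw_i=1.0000  μᵀw=0.1230
σ²=wᵀΣw=λ₁·μ_p+λ₂ = 0.041494·0.123 + 0.008829 = 0.013933 ≈ 0.0139


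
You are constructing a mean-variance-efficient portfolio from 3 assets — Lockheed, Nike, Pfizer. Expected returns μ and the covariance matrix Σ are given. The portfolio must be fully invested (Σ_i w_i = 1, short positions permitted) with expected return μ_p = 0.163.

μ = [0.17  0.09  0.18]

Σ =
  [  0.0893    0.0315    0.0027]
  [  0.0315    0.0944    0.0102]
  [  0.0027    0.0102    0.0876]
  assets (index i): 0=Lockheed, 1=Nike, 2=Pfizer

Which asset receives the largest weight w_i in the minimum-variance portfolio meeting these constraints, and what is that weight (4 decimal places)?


x=Σ⁻¹μ = [1.7942  0.1404  1.9831]
y=Σ⁻¹𝟙 = [8.5497  6.6186  10.3813]
a=μᵀx=0.674618  b=𝟙ᵀx=3.917759  c=𝟙ᵀy=25.549608  D=ac−b²=1.887389
λ₁=(c·0.163−b)/D = (25.549608·0.163−3.917759)/1.887389 = 0.130777
λ₂=(a−b·0.163)/D = (0.674618−3.917759·0.163)/1.887389 = 0.019086
w* = 0.130777·x + 0.019086·y:
  w_0 = 0.130777·1.7942 + 0.019086·8.5497 = 0.3978  (Lockheed)
  w_1 = 0.130777·0.1404 + 0.019086·6.6186 = 0.1447  (Nike)
  w_2 = 0.130777·1.9831 + 0.019086·10.3813 = 0.4575  (Pfizer)
Σw_i=1.0000  μᵀw=0.1630
σ²=wᵀΣw=λ₁·μ_p+λ₂ = 0.130777·0.163 + 0.019086 = 0.040403 ≈ 0.0404

Pfizer (0.4575)


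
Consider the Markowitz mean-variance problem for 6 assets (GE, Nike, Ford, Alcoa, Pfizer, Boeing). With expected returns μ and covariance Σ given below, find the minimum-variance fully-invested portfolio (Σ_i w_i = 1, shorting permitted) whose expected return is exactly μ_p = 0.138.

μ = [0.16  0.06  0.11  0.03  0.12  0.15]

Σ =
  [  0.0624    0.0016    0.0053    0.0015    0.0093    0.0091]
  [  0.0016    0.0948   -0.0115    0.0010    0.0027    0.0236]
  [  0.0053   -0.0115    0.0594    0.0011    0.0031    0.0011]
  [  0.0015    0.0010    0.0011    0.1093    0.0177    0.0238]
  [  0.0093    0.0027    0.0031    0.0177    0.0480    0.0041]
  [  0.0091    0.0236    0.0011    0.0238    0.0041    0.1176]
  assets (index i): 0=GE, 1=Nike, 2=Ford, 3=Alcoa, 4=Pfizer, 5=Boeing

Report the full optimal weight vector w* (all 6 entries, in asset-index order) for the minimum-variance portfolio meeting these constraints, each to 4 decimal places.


0.3086  0.0544  0.2377  -0.0711  0.3073  0.1632

u=Σ⁻¹μ = [1.9721  0.4969  1.6543  -0.3182  2.0149  1.0019]
v=Σ⁻¹𝟙 = [11.4724  11.0505  17.0228  5.5829  14.5232  3.6026]
a=μᵀu=0.909839  b=𝟙ᵀu=6.821768  c=𝟙ᵀv=63.254317  D=ac−b²=11.014754
λ₁=(c·0.138−b)/D = (63.254317·0.138−6.821768)/11.014754 = 0.173161
λ₂=(a−b·0.138)/D = (0.909839−6.821768·0.138)/11.014754 = -0.002866
w* = 0.173161·u + -0.002866·v:
  w_0 = 0.173161·1.9721 + -0.002866·11.4724 = 0.3086  (GE)
  w_1 = 0.173161·0.4969 + -0.002866·11.0505 = 0.0544  (Nike)
  w_2 = 0.173161·1.6543 + -0.002866·17.0228 = 0.2377  (Ford)
  w_3 = 0.173161·-0.3182 + -0.002866·5.5829 = -0.0711  (Alcoa)
  w_4 = 0.173161·2.0149 + -0.002866·14.5232 = 0.3073  (Pfizer)
  w_5 = 0.173161·1.0019 + -0.002866·3.6026 = 0.1632  (Boeing)
Σw_i=1.0000  μᵀw=0.1380
σ²=wᵀΣw=λ₁·μ_p+λ₂ = 0.173161·0.138 + -0.002866 = 0.021031 ≈ 0.0210


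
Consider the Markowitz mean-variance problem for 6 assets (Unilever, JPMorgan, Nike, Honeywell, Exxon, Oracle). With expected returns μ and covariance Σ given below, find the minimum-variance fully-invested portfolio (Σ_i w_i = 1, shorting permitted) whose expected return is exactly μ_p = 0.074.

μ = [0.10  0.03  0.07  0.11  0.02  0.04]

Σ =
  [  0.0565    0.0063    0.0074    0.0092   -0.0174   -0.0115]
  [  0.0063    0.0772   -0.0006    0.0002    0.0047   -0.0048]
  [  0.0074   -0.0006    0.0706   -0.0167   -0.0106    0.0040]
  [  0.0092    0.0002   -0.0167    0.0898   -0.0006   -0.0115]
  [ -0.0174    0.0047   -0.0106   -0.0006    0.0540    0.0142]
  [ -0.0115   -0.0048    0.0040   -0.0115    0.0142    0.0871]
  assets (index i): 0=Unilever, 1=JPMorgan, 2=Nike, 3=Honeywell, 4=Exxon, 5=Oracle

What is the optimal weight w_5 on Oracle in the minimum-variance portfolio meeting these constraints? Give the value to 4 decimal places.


x=Σ⁻¹μ = [1.8094  0.2267  1.2408  1.3621  1.0168  0.6677]
y=Σ⁻¹𝟙 = [22.0776  10.4494  18.3789  13.9536  25.3739  11.8334]
a=μᵀx=0.471472  b=𝟙ᵀx=6.323471  c=𝟙ᵀy=102.066759  D=ac−b²=8.135290
λ₁=(c·0.074−b)/D = (102.066759·0.074−6.323471)/8.135290 = 0.151128
λ₂=(a−b·0.074)/D = (0.471472−6.323471·0.074)/8.135290 = 0.000434
w* = 0.151128·x + 0.000434·y:
  w_0 = 0.151128·1.8094 + 0.000434·22.0776 = 0.2830  (Unilever)
  w_1 = 0.151128·0.2267 + 0.000434·10.4494 = 0.0388  (JPMorgan)
  w_2 = 0.151128·1.2408 + 0.000434·18.3789 = 0.1955  (Nike)
  w_3 = 0.151128·1.3621 + 0.000434·13.9536 = 0.2119  (Honeywell)
  w_4 = 0.151128·1.0168 + 0.000434·25.3739 = 0.1647  (Exxon)
  w_5 = 0.151128·0.6677 + 0.000434·11.8334 = 0.1061  (Oracle)
Σw_i=1.0000  μᵀw=0.0740
σ²=wᵀΣw=λ₁·μ_p+λ₂ = 0.151128·0.074 + 0.000434 = 0.011618 ≈ 0.0116

0.1061
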